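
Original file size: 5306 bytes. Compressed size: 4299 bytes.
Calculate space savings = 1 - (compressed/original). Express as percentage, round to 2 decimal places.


ratio = compressed/original = 4299/5306 = 0.810215
savings = 1 - ratio = 1 - 0.810215 = 0.189785
as a percentage: 0.189785 * 100 = 18.98%

Space savings = 1 - 4299/5306 = 18.98%


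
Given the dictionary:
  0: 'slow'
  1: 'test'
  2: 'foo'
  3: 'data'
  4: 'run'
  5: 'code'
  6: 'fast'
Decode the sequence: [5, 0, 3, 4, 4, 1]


Look up each index in the dictionary:
  5 -> 'code'
  0 -> 'slow'
  3 -> 'data'
  4 -> 'run'
  4 -> 'run'
  1 -> 'test'

Decoded: "code slow data run run test"


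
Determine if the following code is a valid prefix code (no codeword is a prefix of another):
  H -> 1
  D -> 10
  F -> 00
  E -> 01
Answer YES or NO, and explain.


Checking each pair (does one codeword prefix another?):
  H='1' vs D='10': prefix -- VIOLATION

NO -- this is NOT a valid prefix code. H (1) is a prefix of D (10).


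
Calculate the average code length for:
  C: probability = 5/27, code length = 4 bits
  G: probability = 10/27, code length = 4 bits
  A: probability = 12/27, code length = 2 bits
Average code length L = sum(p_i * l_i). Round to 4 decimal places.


Weighted contributions p_i * l_i:
  C: (5/27) * 4 = 20/27
  G: (10/27) * 4 = 40/27
  A: (12/27) * 2 = 24/27
Sum = (20 + 40 + 24)/27 = 84/27

L = 84/27 = 3.1111 bits/symbol


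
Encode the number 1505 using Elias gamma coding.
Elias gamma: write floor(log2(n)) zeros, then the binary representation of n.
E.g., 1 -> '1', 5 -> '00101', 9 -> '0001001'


num_bits = floor(log2(1505)) + 1 = 11
leading_zeros = num_bits - 1 = 10
binary(1505) = 10111100001

Elias gamma(1505) = '0000000000' + '10111100001' = 000000000010111100001 (21 bits)


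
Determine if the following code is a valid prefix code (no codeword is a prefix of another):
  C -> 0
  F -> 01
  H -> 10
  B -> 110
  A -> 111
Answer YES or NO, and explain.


Checking each pair (does one codeword prefix another?):
  C='0' vs F='01': prefix -- VIOLATION

NO -- this is NOT a valid prefix code. C (0) is a prefix of F (01).


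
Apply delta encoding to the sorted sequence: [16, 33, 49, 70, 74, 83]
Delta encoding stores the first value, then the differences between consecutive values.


First value: 16
Deltas:
  33 - 16 = 17
  49 - 33 = 16
  70 - 49 = 21
  74 - 70 = 4
  83 - 74 = 9


Delta encoded: [16, 17, 16, 21, 4, 9]


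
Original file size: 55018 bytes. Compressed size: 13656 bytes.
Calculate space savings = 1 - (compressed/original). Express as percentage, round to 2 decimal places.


ratio = compressed/original = 13656/55018 = 0.24821
savings = 1 - ratio = 1 - 0.24821 = 0.75179
as a percentage: 0.75179 * 100 = 75.18%

Space savings = 1 - 13656/55018 = 75.18%


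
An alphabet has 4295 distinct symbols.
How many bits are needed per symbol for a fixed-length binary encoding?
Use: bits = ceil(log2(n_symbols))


log2(4295) = 12.0684
Bracket: 2^12 = 4096 < 4295 <= 2^13 = 8192
So ceil(log2(4295)) = 13

bits = ceil(log2(4295)) = ceil(12.0684) = 13 bits


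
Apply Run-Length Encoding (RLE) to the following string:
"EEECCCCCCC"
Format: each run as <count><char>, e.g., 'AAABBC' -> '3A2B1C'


Scanning runs left to right:
  i=0: run of 'E' x 3 -> '3E'
  i=3: run of 'C' x 7 -> '7C'

RLE = 3E7C


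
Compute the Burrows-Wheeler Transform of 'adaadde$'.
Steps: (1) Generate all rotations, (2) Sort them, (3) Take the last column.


Rotations (sorted):
  0: $adaadde -> last char: e
  1: aadde$ad -> last char: d
  2: adaadde$ -> last char: $
  3: adde$ada -> last char: a
  4: daadde$a -> last char: a
  5: dde$adaa -> last char: a
  6: de$adaad -> last char: d
  7: e$adaadd -> last char: d


BWT = ed$aaadd


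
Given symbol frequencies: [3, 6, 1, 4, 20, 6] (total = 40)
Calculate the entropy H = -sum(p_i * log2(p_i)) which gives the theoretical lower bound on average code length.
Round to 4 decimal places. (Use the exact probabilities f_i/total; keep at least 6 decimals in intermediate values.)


Per-symbol terms -p_i * log2(p_i) with p_i = f_i/40:
  p = 3/40 = 0.075000: log2(p) = -3.736966, -p*log2(p) = 0.280272
  p = 6/40 = 0.150000: log2(p) = -2.736966, -p*log2(p) = 0.410545
  p = 1/40 = 0.025000: log2(p) = -5.321928, -p*log2(p) = 0.133048
  p = 4/40 = 0.100000: log2(p) = -3.321928, -p*log2(p) = 0.332193
  p = 20/40 = 0.500000: log2(p) = -1.000000, -p*log2(p) = 0.500000
  p = 6/40 = 0.150000: log2(p) = -2.736966, -p*log2(p) = 0.410545
H = 0.280272 + 0.410545 + 0.133048 + 0.332193 + 0.500000 + 0.410545 = 2.066603

H = 2.0666 bits/symbol


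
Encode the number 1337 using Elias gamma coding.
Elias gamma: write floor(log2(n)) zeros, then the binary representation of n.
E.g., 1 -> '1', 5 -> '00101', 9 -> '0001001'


num_bits = floor(log2(1337)) + 1 = 11
leading_zeros = num_bits - 1 = 10
binary(1337) = 10100111001

Elias gamma(1337) = '0000000000' + '10100111001' = 000000000010100111001 (21 bits)


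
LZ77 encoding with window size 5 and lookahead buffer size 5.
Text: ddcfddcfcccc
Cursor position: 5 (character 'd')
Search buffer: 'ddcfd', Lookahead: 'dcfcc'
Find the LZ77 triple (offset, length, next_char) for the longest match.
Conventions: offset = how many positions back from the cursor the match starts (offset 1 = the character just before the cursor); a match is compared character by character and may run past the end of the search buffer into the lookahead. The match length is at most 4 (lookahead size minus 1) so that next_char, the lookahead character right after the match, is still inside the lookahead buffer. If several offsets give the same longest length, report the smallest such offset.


Try each offset into the search buffer:
  offset=1 (pos 4, char 'd'): match length 1
  offset=2 (pos 3, char 'f'): match length 0
  offset=3 (pos 2, char 'c'): match length 0
  offset=4 (pos 1, char 'd'): match length 3
  offset=5 (pos 0, char 'd'): match length 1
Longest match has length 3 at offset 4.
next_char = character at position 5 + 3 = 8 -> 'c'

Best match: offset=4, length=3 (matching 'dcf' starting at position 1)
LZ77 triple: (4, 3, 'c')


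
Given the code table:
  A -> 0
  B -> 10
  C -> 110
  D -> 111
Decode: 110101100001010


Decoding:
110 -> C
10 -> B
110 -> C
0 -> A
0 -> A
0 -> A
10 -> B
10 -> B


Result: CBCAAABB


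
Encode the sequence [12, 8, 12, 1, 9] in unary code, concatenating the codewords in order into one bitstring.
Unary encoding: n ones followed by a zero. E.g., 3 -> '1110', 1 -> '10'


Encode each number as n ones followed by a terminating 0:
  12 -> 1111111111110 (13 bits)
  8 -> 111111110 (9 bits)
  12 -> 1111111111110 (13 bits)
  1 -> 10 (2 bits)
  9 -> 1111111110 (10 bits)
Total length = 13 + 9 + 13 + 2 + 10 = 47 bits.

Unary([12, 8, 12, 1, 9]) = 11111111111101111111101111111111110101111111110 (47 bits)


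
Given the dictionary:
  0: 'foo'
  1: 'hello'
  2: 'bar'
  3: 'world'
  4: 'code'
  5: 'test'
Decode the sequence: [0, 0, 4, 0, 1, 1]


Look up each index in the dictionary:
  0 -> 'foo'
  0 -> 'foo'
  4 -> 'code'
  0 -> 'foo'
  1 -> 'hello'
  1 -> 'hello'

Decoded: "foo foo code foo hello hello"


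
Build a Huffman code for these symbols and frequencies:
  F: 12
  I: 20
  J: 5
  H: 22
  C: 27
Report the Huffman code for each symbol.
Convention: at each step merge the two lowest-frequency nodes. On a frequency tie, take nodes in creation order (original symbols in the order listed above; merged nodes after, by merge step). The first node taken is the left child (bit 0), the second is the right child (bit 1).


Huffman tree construction:
Step 1: Merge J(5) + F(12) = 17
Step 2: Merge (J+F)(17) + I(20) = 37
Step 3: Merge H(22) + C(27) = 49
Step 4: Merge ((J+F)+I)(37) + (H+C)(49) = 86
Read each symbol's code off the tree from the root (left child = 0, right child = 1).

Codes:
  F: 001 (length 3)
  I: 01 (length 2)
  J: 000 (length 3)
  H: 10 (length 2)
  C: 11 (length 2)
Average code length: 189/86 = 2.1977 bits/symbol


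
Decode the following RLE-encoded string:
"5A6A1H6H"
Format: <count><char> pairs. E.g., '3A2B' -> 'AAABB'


Expanding each <count><char> pair:
  5A -> 'AAAAA'
  6A -> 'AAAAAA'
  1H -> 'H'
  6H -> 'HHHHHH'

Decoded = AAAAAAAAAAAHHHHHHH


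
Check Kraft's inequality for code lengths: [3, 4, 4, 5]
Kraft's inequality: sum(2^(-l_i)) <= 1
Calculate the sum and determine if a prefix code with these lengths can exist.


Sum = 2^(-3) + 2^(-4) + 2^(-4) + 2^(-5)
    = 0.125 + 0.0625 + 0.0625 + 0.03125
    = 9/32 = 0.28125
Since 0.28125 <= 1, Kraft's inequality IS satisfied.
A prefix code with these lengths CAN exist.

Kraft sum = 0.28125. Satisfied.


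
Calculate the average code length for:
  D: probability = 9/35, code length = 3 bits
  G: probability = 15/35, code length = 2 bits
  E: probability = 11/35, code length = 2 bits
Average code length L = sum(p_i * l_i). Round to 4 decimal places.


Weighted contributions p_i * l_i:
  D: (9/35) * 3 = 27/35
  G: (15/35) * 2 = 30/35
  E: (11/35) * 2 = 22/35
Sum = (27 + 30 + 22)/35 = 79/35

L = 79/35 = 2.2571 bits/symbol


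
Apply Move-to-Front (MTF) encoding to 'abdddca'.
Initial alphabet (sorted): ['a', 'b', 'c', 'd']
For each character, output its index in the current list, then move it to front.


MTF encoding:
'a': index 0 in ['a', 'b', 'c', 'd'] -> ['a', 'b', 'c', 'd']
'b': index 1 in ['a', 'b', 'c', 'd'] -> ['b', 'a', 'c', 'd']
'd': index 3 in ['b', 'a', 'c', 'd'] -> ['d', 'b', 'a', 'c']
'd': index 0 in ['d', 'b', 'a', 'c'] -> ['d', 'b', 'a', 'c']
'd': index 0 in ['d', 'b', 'a', 'c'] -> ['d', 'b', 'a', 'c']
'c': index 3 in ['d', 'b', 'a', 'c'] -> ['c', 'd', 'b', 'a']
'a': index 3 in ['c', 'd', 'b', 'a'] -> ['a', 'c', 'd', 'b']


Output: [0, 1, 3, 0, 0, 3, 3]


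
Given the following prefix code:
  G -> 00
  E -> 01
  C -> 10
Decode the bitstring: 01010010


Decoding step by step:
Bits 01 -> E
Bits 01 -> E
Bits 00 -> G
Bits 10 -> C


Decoded message: EEGC


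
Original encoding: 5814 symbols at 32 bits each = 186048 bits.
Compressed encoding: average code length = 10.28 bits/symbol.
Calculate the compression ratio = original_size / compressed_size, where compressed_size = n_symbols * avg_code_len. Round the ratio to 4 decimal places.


original_size = n_symbols * orig_bits = 5814 * 32 = 186048 bits
compressed_size = n_symbols * avg_code_len = 5814 * 10.28 = 59767.92 bits
ratio = original_size / compressed_size = 186048 / 59767.92 = 3.1128

Compression ratio = 3.1128


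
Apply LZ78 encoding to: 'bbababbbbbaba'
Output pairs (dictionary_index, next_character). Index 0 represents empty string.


LZ78 encoding steps:
Dictionary: {0: ''}
Step 1: w='' (idx 0), next='b' -> output (0, 'b'), add 'b' as idx 1
Step 2: w='b' (idx 1), next='a' -> output (1, 'a'), add 'ba' as idx 2
Step 3: w='ba' (idx 2), next='b' -> output (2, 'b'), add 'bab' as idx 3
Step 4: w='b' (idx 1), next='b' -> output (1, 'b'), add 'bb' as idx 4
Step 5: w='bb' (idx 4), next='a' -> output (4, 'a'), add 'bba' as idx 5
Step 6: w='ba' (idx 2), end of input -> output (2, '')


Encoded: [(0, 'b'), (1, 'a'), (2, 'b'), (1, 'b'), (4, 'a'), (2, '')]


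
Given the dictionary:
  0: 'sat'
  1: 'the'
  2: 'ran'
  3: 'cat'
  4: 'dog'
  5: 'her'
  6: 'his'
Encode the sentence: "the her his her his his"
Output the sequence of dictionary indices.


Look up each word in the dictionary:
  'the' -> 1
  'her' -> 5
  'his' -> 6
  'her' -> 5
  'his' -> 6
  'his' -> 6

Encoded: [1, 5, 6, 5, 6, 6]


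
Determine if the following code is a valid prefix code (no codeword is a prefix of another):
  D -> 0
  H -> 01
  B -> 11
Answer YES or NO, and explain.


Checking each pair (does one codeword prefix another?):
  D='0' vs H='01': prefix -- VIOLATION

NO -- this is NOT a valid prefix code. D (0) is a prefix of H (01).


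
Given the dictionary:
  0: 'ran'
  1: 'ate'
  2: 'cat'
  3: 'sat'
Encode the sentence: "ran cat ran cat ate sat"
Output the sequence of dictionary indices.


Look up each word in the dictionary:
  'ran' -> 0
  'cat' -> 2
  'ran' -> 0
  'cat' -> 2
  'ate' -> 1
  'sat' -> 3

Encoded: [0, 2, 0, 2, 1, 3]


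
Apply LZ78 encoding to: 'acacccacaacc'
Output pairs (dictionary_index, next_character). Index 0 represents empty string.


LZ78 encoding steps:
Dictionary: {0: ''}
Step 1: w='' (idx 0), next='a' -> output (0, 'a'), add 'a' as idx 1
Step 2: w='' (idx 0), next='c' -> output (0, 'c'), add 'c' as idx 2
Step 3: w='a' (idx 1), next='c' -> output (1, 'c'), add 'ac' as idx 3
Step 4: w='c' (idx 2), next='c' -> output (2, 'c'), add 'cc' as idx 4
Step 5: w='ac' (idx 3), next='a' -> output (3, 'a'), add 'aca' as idx 5
Step 6: w='ac' (idx 3), next='c' -> output (3, 'c'), add 'acc' as idx 6


Encoded: [(0, 'a'), (0, 'c'), (1, 'c'), (2, 'c'), (3, 'a'), (3, 'c')]


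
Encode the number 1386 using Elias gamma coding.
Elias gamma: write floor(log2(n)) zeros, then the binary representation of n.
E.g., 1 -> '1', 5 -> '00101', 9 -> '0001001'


num_bits = floor(log2(1386)) + 1 = 11
leading_zeros = num_bits - 1 = 10
binary(1386) = 10101101010

Elias gamma(1386) = '0000000000' + '10101101010' = 000000000010101101010 (21 bits)


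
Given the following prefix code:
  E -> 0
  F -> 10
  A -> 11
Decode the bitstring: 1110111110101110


Decoding step by step:
Bits 11 -> A
Bits 10 -> F
Bits 11 -> A
Bits 11 -> A
Bits 10 -> F
Bits 10 -> F
Bits 11 -> A
Bits 10 -> F


Decoded message: AFAAFFAF


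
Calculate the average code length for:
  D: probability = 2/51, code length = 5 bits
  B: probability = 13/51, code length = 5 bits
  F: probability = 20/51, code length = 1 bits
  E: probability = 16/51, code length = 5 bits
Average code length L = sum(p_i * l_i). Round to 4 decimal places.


Weighted contributions p_i * l_i:
  D: (2/51) * 5 = 10/51
  B: (13/51) * 5 = 65/51
  F: (20/51) * 1 = 20/51
  E: (16/51) * 5 = 80/51
Sum = (10 + 65 + 20 + 80)/51 = 175/51

L = 175/51 = 3.4314 bits/symbol


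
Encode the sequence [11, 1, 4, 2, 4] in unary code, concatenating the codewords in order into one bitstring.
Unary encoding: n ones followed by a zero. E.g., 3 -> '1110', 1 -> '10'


Encode each number as n ones followed by a terminating 0:
  11 -> 111111111110 (12 bits)
  1 -> 10 (2 bits)
  4 -> 11110 (5 bits)
  2 -> 110 (3 bits)
  4 -> 11110 (5 bits)
Total length = 12 + 2 + 5 + 3 + 5 = 27 bits.

Unary([11, 1, 4, 2, 4]) = 111111111110101111011011110 (27 bits)


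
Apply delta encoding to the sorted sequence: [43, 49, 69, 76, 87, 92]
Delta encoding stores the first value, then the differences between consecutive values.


First value: 43
Deltas:
  49 - 43 = 6
  69 - 49 = 20
  76 - 69 = 7
  87 - 76 = 11
  92 - 87 = 5


Delta encoded: [43, 6, 20, 7, 11, 5]


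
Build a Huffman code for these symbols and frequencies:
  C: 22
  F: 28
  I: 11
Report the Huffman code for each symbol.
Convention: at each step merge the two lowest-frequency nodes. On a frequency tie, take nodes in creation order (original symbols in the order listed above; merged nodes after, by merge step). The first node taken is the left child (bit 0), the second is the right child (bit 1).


Huffman tree construction:
Step 1: Merge I(11) + C(22) = 33
Step 2: Merge F(28) + (I+C)(33) = 61
Read each symbol's code off the tree from the root (left child = 0, right child = 1).

Codes:
  C: 11 (length 2)
  F: 0 (length 1)
  I: 10 (length 2)
Average code length: 94/61 = 1.5410 bits/symbol


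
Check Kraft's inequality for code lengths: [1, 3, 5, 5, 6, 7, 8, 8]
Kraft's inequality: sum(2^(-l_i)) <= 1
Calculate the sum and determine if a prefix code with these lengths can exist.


Sum = 2^(-1) + 2^(-3) + 2^(-5) + 2^(-5) + 2^(-6) + 2^(-7) + 2^(-8) + 2^(-8)
    = 0.5 + 0.125 + 0.03125 + 0.03125 + 0.015625 + 0.0078125 + 0.00390625 + 0.00390625
    = 184/256 = 0.71875
Since 0.71875 <= 1, Kraft's inequality IS satisfied.
A prefix code with these lengths CAN exist.

Kraft sum = 0.71875. Satisfied.


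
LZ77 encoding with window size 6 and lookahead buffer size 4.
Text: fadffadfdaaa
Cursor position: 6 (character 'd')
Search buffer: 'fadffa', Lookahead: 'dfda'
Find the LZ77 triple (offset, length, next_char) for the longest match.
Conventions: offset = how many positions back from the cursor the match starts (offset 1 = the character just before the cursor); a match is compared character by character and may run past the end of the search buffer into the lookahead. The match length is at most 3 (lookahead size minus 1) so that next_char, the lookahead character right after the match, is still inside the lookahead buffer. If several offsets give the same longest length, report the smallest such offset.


Try each offset into the search buffer:
  offset=1 (pos 5, char 'a'): match length 0
  offset=2 (pos 4, char 'f'): match length 0
  offset=3 (pos 3, char 'f'): match length 0
  offset=4 (pos 2, char 'd'): match length 2
  offset=5 (pos 1, char 'a'): match length 0
  offset=6 (pos 0, char 'f'): match length 0
Longest match has length 2 at offset 4.
next_char = character at position 6 + 2 = 8 -> 'd'

Best match: offset=4, length=2 (matching 'df' starting at position 2)
LZ77 triple: (4, 2, 'd')


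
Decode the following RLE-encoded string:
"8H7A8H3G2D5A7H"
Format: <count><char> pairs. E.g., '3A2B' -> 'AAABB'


Expanding each <count><char> pair:
  8H -> 'HHHHHHHH'
  7A -> 'AAAAAAA'
  8H -> 'HHHHHHHH'
  3G -> 'GGG'
  2D -> 'DD'
  5A -> 'AAAAA'
  7H -> 'HHHHHHH'

Decoded = HHHHHHHHAAAAAAAHHHHHHHHGGGDDAAAAAHHHHHHH


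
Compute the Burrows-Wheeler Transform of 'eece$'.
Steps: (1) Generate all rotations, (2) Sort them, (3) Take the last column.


Rotations (sorted):
  0: $eece -> last char: e
  1: ce$ee -> last char: e
  2: e$eec -> last char: c
  3: ece$e -> last char: e
  4: eece$ -> last char: $


BWT = eece$


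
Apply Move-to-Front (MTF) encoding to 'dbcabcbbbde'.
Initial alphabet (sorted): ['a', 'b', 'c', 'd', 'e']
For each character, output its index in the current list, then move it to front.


MTF encoding:
'd': index 3 in ['a', 'b', 'c', 'd', 'e'] -> ['d', 'a', 'b', 'c', 'e']
'b': index 2 in ['d', 'a', 'b', 'c', 'e'] -> ['b', 'd', 'a', 'c', 'e']
'c': index 3 in ['b', 'd', 'a', 'c', 'e'] -> ['c', 'b', 'd', 'a', 'e']
'a': index 3 in ['c', 'b', 'd', 'a', 'e'] -> ['a', 'c', 'b', 'd', 'e']
'b': index 2 in ['a', 'c', 'b', 'd', 'e'] -> ['b', 'a', 'c', 'd', 'e']
'c': index 2 in ['b', 'a', 'c', 'd', 'e'] -> ['c', 'b', 'a', 'd', 'e']
'b': index 1 in ['c', 'b', 'a', 'd', 'e'] -> ['b', 'c', 'a', 'd', 'e']
'b': index 0 in ['b', 'c', 'a', 'd', 'e'] -> ['b', 'c', 'a', 'd', 'e']
'b': index 0 in ['b', 'c', 'a', 'd', 'e'] -> ['b', 'c', 'a', 'd', 'e']
'd': index 3 in ['b', 'c', 'a', 'd', 'e'] -> ['d', 'b', 'c', 'a', 'e']
'e': index 4 in ['d', 'b', 'c', 'a', 'e'] -> ['e', 'd', 'b', 'c', 'a']


Output: [3, 2, 3, 3, 2, 2, 1, 0, 0, 3, 4]


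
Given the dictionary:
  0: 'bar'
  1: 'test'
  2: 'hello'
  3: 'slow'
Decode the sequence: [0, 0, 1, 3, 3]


Look up each index in the dictionary:
  0 -> 'bar'
  0 -> 'bar'
  1 -> 'test'
  3 -> 'slow'
  3 -> 'slow'

Decoded: "bar bar test slow slow"


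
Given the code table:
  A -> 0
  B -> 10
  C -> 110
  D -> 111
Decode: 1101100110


Decoding:
110 -> C
110 -> C
0 -> A
110 -> C


Result: CCAC


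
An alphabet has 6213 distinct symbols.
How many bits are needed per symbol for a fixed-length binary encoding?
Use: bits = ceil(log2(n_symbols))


log2(6213) = 12.6011
Bracket: 2^12 = 4096 < 6213 <= 2^13 = 8192
So ceil(log2(6213)) = 13

bits = ceil(log2(6213)) = ceil(12.6011) = 13 bits


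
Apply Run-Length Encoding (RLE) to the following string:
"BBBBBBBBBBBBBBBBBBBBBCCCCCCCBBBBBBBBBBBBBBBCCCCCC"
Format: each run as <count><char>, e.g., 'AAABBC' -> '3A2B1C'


Scanning runs left to right:
  i=0: run of 'B' x 21 -> '21B'
  i=21: run of 'C' x 7 -> '7C'
  i=28: run of 'B' x 15 -> '15B'
  i=43: run of 'C' x 6 -> '6C'

RLE = 21B7C15B6C


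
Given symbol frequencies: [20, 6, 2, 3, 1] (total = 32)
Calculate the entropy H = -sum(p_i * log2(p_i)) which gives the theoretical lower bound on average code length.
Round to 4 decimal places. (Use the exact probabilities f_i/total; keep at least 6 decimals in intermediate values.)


Per-symbol terms -p_i * log2(p_i) with p_i = f_i/32:
  p = 20/32 = 0.625000: log2(p) = -0.678072, -p*log2(p) = 0.423795
  p = 6/32 = 0.187500: log2(p) = -2.415037, -p*log2(p) = 0.452820
  p = 2/32 = 0.062500: log2(p) = -4.000000, -p*log2(p) = 0.250000
  p = 3/32 = 0.093750: log2(p) = -3.415037, -p*log2(p) = 0.320160
  p = 1/32 = 0.031250: log2(p) = -5.000000, -p*log2(p) = 0.156250
H = 0.423795 + 0.452820 + 0.250000 + 0.320160 + 0.156250 = 1.603025

H = 1.603 bits/symbol


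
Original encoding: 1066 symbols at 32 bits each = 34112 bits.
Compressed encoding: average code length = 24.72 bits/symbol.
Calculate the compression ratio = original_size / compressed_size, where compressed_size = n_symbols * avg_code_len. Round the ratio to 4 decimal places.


original_size = n_symbols * orig_bits = 1066 * 32 = 34112 bits
compressed_size = n_symbols * avg_code_len = 1066 * 24.72 = 26351.52 bits
ratio = original_size / compressed_size = 34112 / 26351.52 = 1.2945

Compression ratio = 1.2945


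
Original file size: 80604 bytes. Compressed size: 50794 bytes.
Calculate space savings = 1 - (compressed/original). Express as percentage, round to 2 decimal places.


ratio = compressed/original = 50794/80604 = 0.630167
savings = 1 - ratio = 1 - 0.630167 = 0.369833
as a percentage: 0.369833 * 100 = 36.98%

Space savings = 1 - 50794/80604 = 36.98%


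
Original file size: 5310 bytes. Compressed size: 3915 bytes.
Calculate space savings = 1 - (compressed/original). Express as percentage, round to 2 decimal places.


ratio = compressed/original = 3915/5310 = 0.737288
savings = 1 - ratio = 1 - 0.737288 = 0.262712
as a percentage: 0.262712 * 100 = 26.27%

Space savings = 1 - 3915/5310 = 26.27%


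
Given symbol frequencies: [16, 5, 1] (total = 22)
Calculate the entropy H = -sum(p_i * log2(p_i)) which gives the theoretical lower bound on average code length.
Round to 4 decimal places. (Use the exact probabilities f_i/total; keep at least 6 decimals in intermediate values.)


Per-symbol terms -p_i * log2(p_i) with p_i = f_i/22:
  p = 16/22 = 0.727273: log2(p) = -0.459432, -p*log2(p) = 0.334132
  p = 5/22 = 0.227273: log2(p) = -2.137504, -p*log2(p) = 0.485796
  p = 1/22 = 0.045455: log2(p) = -4.459432, -p*log2(p) = 0.202701
H = 0.334132 + 0.485796 + 0.202701 = 1.022629

H = 1.0226 bits/symbol


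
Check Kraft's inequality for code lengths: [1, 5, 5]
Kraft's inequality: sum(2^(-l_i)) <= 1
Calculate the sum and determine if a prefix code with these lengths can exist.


Sum = 2^(-1) + 2^(-5) + 2^(-5)
    = 0.5 + 0.03125 + 0.03125
    = 18/32 = 0.5625
Since 0.5625 <= 1, Kraft's inequality IS satisfied.
A prefix code with these lengths CAN exist.

Kraft sum = 0.5625. Satisfied.


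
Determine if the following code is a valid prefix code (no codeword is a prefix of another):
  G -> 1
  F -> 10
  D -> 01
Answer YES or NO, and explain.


Checking each pair (does one codeword prefix another?):
  G='1' vs F='10': prefix -- VIOLATION

NO -- this is NOT a valid prefix code. G (1) is a prefix of F (10).


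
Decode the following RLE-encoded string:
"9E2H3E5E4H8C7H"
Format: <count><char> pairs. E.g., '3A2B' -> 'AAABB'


Expanding each <count><char> pair:
  9E -> 'EEEEEEEEE'
  2H -> 'HH'
  3E -> 'EEE'
  5E -> 'EEEEE'
  4H -> 'HHHH'
  8C -> 'CCCCCCCC'
  7H -> 'HHHHHHH'

Decoded = EEEEEEEEEHHEEEEEEEEHHHHCCCCCCCCHHHHHHH


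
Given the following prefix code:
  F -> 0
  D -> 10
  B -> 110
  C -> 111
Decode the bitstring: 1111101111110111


Decoding step by step:
Bits 111 -> C
Bits 110 -> B
Bits 111 -> C
Bits 111 -> C
Bits 0 -> F
Bits 111 -> C


Decoded message: CBCCFC


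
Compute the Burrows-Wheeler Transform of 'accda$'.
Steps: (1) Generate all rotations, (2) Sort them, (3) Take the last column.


Rotations (sorted):
  0: $accda -> last char: a
  1: a$accd -> last char: d
  2: accda$ -> last char: $
  3: ccda$a -> last char: a
  4: cda$ac -> last char: c
  5: da$acc -> last char: c


BWT = ad$acc


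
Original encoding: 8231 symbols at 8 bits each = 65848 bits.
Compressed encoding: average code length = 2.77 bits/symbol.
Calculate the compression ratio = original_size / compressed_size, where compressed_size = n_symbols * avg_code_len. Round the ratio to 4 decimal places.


original_size = n_symbols * orig_bits = 8231 * 8 = 65848 bits
compressed_size = n_symbols * avg_code_len = 8231 * 2.77 = 22799.87 bits
ratio = original_size / compressed_size = 65848 / 22799.87 = 2.8881

Compression ratio = 2.8881


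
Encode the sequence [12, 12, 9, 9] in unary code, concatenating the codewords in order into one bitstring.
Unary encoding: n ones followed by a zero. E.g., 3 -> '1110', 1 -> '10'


Encode each number as n ones followed by a terminating 0:
  12 -> 1111111111110 (13 bits)
  12 -> 1111111111110 (13 bits)
  9 -> 1111111110 (10 bits)
  9 -> 1111111110 (10 bits)
Total length = 13 + 13 + 10 + 10 = 46 bits.

Unary([12, 12, 9, 9]) = 1111111111110111111111111011111111101111111110 (46 bits)


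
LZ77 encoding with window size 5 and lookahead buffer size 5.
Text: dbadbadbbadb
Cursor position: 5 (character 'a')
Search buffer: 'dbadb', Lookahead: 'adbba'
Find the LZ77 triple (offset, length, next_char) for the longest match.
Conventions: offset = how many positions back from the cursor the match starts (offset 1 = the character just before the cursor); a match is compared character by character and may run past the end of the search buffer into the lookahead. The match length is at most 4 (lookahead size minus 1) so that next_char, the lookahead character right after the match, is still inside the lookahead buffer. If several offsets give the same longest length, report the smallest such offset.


Try each offset into the search buffer:
  offset=1 (pos 4, char 'b'): match length 0
  offset=2 (pos 3, char 'd'): match length 0
  offset=3 (pos 2, char 'a'): match length 3
  offset=4 (pos 1, char 'b'): match length 0
  offset=5 (pos 0, char 'd'): match length 0
Longest match has length 3 at offset 3.
next_char = character at position 5 + 3 = 8 -> 'b'

Best match: offset=3, length=3 (matching 'adb' starting at position 2)
LZ77 triple: (3, 3, 'b')


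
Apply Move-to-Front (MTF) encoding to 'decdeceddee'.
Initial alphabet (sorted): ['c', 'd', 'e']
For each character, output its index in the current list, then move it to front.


MTF encoding:
'd': index 1 in ['c', 'd', 'e'] -> ['d', 'c', 'e']
'e': index 2 in ['d', 'c', 'e'] -> ['e', 'd', 'c']
'c': index 2 in ['e', 'd', 'c'] -> ['c', 'e', 'd']
'd': index 2 in ['c', 'e', 'd'] -> ['d', 'c', 'e']
'e': index 2 in ['d', 'c', 'e'] -> ['e', 'd', 'c']
'c': index 2 in ['e', 'd', 'c'] -> ['c', 'e', 'd']
'e': index 1 in ['c', 'e', 'd'] -> ['e', 'c', 'd']
'd': index 2 in ['e', 'c', 'd'] -> ['d', 'e', 'c']
'd': index 0 in ['d', 'e', 'c'] -> ['d', 'e', 'c']
'e': index 1 in ['d', 'e', 'c'] -> ['e', 'd', 'c']
'e': index 0 in ['e', 'd', 'c'] -> ['e', 'd', 'c']


Output: [1, 2, 2, 2, 2, 2, 1, 2, 0, 1, 0]


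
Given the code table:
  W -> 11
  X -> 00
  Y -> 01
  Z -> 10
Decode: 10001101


Decoding:
10 -> Z
00 -> X
11 -> W
01 -> Y


Result: ZXWY


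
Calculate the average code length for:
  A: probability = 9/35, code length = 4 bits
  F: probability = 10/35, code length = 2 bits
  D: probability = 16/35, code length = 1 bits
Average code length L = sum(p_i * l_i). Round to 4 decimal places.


Weighted contributions p_i * l_i:
  A: (9/35) * 4 = 36/35
  F: (10/35) * 2 = 20/35
  D: (16/35) * 1 = 16/35
Sum = (36 + 20 + 16)/35 = 72/35

L = 72/35 = 2.0571 bits/symbol


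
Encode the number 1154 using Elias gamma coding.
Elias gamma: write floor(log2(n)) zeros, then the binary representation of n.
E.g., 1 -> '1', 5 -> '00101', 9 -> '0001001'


num_bits = floor(log2(1154)) + 1 = 11
leading_zeros = num_bits - 1 = 10
binary(1154) = 10010000010

Elias gamma(1154) = '0000000000' + '10010000010' = 000000000010010000010 (21 bits)


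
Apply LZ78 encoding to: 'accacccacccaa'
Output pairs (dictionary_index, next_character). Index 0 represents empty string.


LZ78 encoding steps:
Dictionary: {0: ''}
Step 1: w='' (idx 0), next='a' -> output (0, 'a'), add 'a' as idx 1
Step 2: w='' (idx 0), next='c' -> output (0, 'c'), add 'c' as idx 2
Step 3: w='c' (idx 2), next='a' -> output (2, 'a'), add 'ca' as idx 3
Step 4: w='c' (idx 2), next='c' -> output (2, 'c'), add 'cc' as idx 4
Step 5: w='ca' (idx 3), next='c' -> output (3, 'c'), add 'cac' as idx 5
Step 6: w='cc' (idx 4), next='a' -> output (4, 'a'), add 'cca' as idx 6
Step 7: w='a' (idx 1), end of input -> output (1, '')


Encoded: [(0, 'a'), (0, 'c'), (2, 'a'), (2, 'c'), (3, 'c'), (4, 'a'), (1, '')]


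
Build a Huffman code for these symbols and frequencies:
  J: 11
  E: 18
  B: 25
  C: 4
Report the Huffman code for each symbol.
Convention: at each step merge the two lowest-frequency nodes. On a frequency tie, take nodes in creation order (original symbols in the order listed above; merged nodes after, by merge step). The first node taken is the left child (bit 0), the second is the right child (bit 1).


Huffman tree construction:
Step 1: Merge C(4) + J(11) = 15
Step 2: Merge (C+J)(15) + E(18) = 33
Step 3: Merge B(25) + ((C+J)+E)(33) = 58
Read each symbol's code off the tree from the root (left child = 0, right child = 1).

Codes:
  J: 101 (length 3)
  E: 11 (length 2)
  B: 0 (length 1)
  C: 100 (length 3)
Average code length: 106/58 = 1.8276 bits/symbol


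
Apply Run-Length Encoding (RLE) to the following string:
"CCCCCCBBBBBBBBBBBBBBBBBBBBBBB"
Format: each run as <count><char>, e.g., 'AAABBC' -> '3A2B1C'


Scanning runs left to right:
  i=0: run of 'C' x 6 -> '6C'
  i=6: run of 'B' x 23 -> '23B'

RLE = 6C23B


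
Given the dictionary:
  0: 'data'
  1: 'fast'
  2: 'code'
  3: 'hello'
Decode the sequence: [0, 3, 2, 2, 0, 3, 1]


Look up each index in the dictionary:
  0 -> 'data'
  3 -> 'hello'
  2 -> 'code'
  2 -> 'code'
  0 -> 'data'
  3 -> 'hello'
  1 -> 'fast'

Decoded: "data hello code code data hello fast"


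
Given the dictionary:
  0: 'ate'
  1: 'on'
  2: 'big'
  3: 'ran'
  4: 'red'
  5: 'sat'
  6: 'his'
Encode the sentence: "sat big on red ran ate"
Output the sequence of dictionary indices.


Look up each word in the dictionary:
  'sat' -> 5
  'big' -> 2
  'on' -> 1
  'red' -> 4
  'ran' -> 3
  'ate' -> 0

Encoded: [5, 2, 1, 4, 3, 0]


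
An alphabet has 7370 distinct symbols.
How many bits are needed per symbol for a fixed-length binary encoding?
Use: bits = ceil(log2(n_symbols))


log2(7370) = 12.8474
Bracket: 2^12 = 4096 < 7370 <= 2^13 = 8192
So ceil(log2(7370)) = 13

bits = ceil(log2(7370)) = ceil(12.8474) = 13 bits


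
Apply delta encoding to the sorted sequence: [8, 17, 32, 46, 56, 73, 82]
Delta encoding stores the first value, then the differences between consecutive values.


First value: 8
Deltas:
  17 - 8 = 9
  32 - 17 = 15
  46 - 32 = 14
  56 - 46 = 10
  73 - 56 = 17
  82 - 73 = 9


Delta encoded: [8, 9, 15, 14, 10, 17, 9]


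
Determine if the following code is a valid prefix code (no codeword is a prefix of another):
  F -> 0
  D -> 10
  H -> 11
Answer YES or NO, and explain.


Checking each pair (does one codeword prefix another?):
  F='0' vs D='10': no prefix
  F='0' vs H='11': no prefix
  D='10' vs F='0': no prefix
  D='10' vs H='11': no prefix
  H='11' vs F='0': no prefix
  H='11' vs D='10': no prefix
No violation found over all pairs.

YES -- this is a valid prefix code. No codeword is a prefix of any other codeword.


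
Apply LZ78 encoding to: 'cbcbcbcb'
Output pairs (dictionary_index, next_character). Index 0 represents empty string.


LZ78 encoding steps:
Dictionary: {0: ''}
Step 1: w='' (idx 0), next='c' -> output (0, 'c'), add 'c' as idx 1
Step 2: w='' (idx 0), next='b' -> output (0, 'b'), add 'b' as idx 2
Step 3: w='c' (idx 1), next='b' -> output (1, 'b'), add 'cb' as idx 3
Step 4: w='cb' (idx 3), next='c' -> output (3, 'c'), add 'cbc' as idx 4
Step 5: w='b' (idx 2), end of input -> output (2, '')


Encoded: [(0, 'c'), (0, 'b'), (1, 'b'), (3, 'c'), (2, '')]


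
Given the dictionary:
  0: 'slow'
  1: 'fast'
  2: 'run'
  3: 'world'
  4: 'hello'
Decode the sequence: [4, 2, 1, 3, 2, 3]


Look up each index in the dictionary:
  4 -> 'hello'
  2 -> 'run'
  1 -> 'fast'
  3 -> 'world'
  2 -> 'run'
  3 -> 'world'

Decoded: "hello run fast world run world"


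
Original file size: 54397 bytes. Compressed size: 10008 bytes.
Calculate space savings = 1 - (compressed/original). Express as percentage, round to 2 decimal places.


ratio = compressed/original = 10008/54397 = 0.183981
savings = 1 - ratio = 1 - 0.183981 = 0.816019
as a percentage: 0.816019 * 100 = 81.6%

Space savings = 1 - 10008/54397 = 81.6%


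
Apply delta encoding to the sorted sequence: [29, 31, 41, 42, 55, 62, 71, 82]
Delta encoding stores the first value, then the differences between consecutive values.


First value: 29
Deltas:
  31 - 29 = 2
  41 - 31 = 10
  42 - 41 = 1
  55 - 42 = 13
  62 - 55 = 7
  71 - 62 = 9
  82 - 71 = 11


Delta encoded: [29, 2, 10, 1, 13, 7, 9, 11]


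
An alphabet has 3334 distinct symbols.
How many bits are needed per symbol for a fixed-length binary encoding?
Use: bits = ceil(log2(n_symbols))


log2(3334) = 11.703
Bracket: 2^11 = 2048 < 3334 <= 2^12 = 4096
So ceil(log2(3334)) = 12

bits = ceil(log2(3334)) = ceil(11.703) = 12 bits


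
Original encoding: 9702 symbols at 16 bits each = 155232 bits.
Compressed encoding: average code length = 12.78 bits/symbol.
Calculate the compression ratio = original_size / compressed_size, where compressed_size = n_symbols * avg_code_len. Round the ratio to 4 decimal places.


original_size = n_symbols * orig_bits = 9702 * 16 = 155232 bits
compressed_size = n_symbols * avg_code_len = 9702 * 12.78 = 123991.56 bits
ratio = original_size / compressed_size = 155232 / 123991.56 = 1.252

Compression ratio = 1.252


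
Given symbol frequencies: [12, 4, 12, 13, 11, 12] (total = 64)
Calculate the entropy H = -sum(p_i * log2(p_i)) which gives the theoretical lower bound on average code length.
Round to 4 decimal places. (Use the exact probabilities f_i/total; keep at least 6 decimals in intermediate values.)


Per-symbol terms -p_i * log2(p_i) with p_i = f_i/64:
  p = 12/64 = 0.187500: log2(p) = -2.415037, -p*log2(p) = 0.452820
  p = 4/64 = 0.062500: log2(p) = -4.000000, -p*log2(p) = 0.250000
  p = 12/64 = 0.187500: log2(p) = -2.415037, -p*log2(p) = 0.452820
  p = 13/64 = 0.203125: log2(p) = -2.299560, -p*log2(p) = 0.467098
  p = 11/64 = 0.171875: log2(p) = -2.540568, -p*log2(p) = 0.436660
  p = 12/64 = 0.187500: log2(p) = -2.415037, -p*log2(p) = 0.452820
H = 0.452820 + 0.250000 + 0.452820 + 0.467098 + 0.436660 + 0.452820 = 2.512218

H = 2.5122 bits/symbol


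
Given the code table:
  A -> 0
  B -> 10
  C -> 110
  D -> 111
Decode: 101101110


Decoding:
10 -> B
110 -> C
111 -> D
0 -> A


Result: BCDA


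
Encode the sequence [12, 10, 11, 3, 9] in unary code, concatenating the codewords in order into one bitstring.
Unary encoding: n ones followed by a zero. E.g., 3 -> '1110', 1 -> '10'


Encode each number as n ones followed by a terminating 0:
  12 -> 1111111111110 (13 bits)
  10 -> 11111111110 (11 bits)
  11 -> 111111111110 (12 bits)
  3 -> 1110 (4 bits)
  9 -> 1111111110 (10 bits)
Total length = 13 + 11 + 12 + 4 + 10 = 50 bits.

Unary([12, 10, 11, 3, 9]) = 11111111111101111111111011111111111011101111111110 (50 bits)


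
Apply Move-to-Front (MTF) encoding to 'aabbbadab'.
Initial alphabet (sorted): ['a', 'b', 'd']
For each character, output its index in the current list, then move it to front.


MTF encoding:
'a': index 0 in ['a', 'b', 'd'] -> ['a', 'b', 'd']
'a': index 0 in ['a', 'b', 'd'] -> ['a', 'b', 'd']
'b': index 1 in ['a', 'b', 'd'] -> ['b', 'a', 'd']
'b': index 0 in ['b', 'a', 'd'] -> ['b', 'a', 'd']
'b': index 0 in ['b', 'a', 'd'] -> ['b', 'a', 'd']
'a': index 1 in ['b', 'a', 'd'] -> ['a', 'b', 'd']
'd': index 2 in ['a', 'b', 'd'] -> ['d', 'a', 'b']
'a': index 1 in ['d', 'a', 'b'] -> ['a', 'd', 'b']
'b': index 2 in ['a', 'd', 'b'] -> ['b', 'a', 'd']


Output: [0, 0, 1, 0, 0, 1, 2, 1, 2]


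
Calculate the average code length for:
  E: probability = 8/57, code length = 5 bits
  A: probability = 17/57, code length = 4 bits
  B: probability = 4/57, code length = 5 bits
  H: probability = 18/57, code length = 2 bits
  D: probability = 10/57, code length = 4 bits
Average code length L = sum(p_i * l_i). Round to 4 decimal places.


Weighted contributions p_i * l_i:
  E: (8/57) * 5 = 40/57
  A: (17/57) * 4 = 68/57
  B: (4/57) * 5 = 20/57
  H: (18/57) * 2 = 36/57
  D: (10/57) * 4 = 40/57
Sum = (40 + 68 + 20 + 36 + 40)/57 = 204/57

L = 204/57 = 3.5789 bits/symbol


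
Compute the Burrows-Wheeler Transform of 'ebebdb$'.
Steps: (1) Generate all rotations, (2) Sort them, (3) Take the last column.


Rotations (sorted):
  0: $ebebdb -> last char: b
  1: b$ebebd -> last char: d
  2: bdb$ebe -> last char: e
  3: bebdb$e -> last char: e
  4: db$ebeb -> last char: b
  5: ebdb$eb -> last char: b
  6: ebebdb$ -> last char: $


BWT = bdeebb$


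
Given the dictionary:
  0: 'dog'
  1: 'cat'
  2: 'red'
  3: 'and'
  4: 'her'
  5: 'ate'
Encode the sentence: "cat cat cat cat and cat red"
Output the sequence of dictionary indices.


Look up each word in the dictionary:
  'cat' -> 1
  'cat' -> 1
  'cat' -> 1
  'cat' -> 1
  'and' -> 3
  'cat' -> 1
  'red' -> 2

Encoded: [1, 1, 1, 1, 3, 1, 2]


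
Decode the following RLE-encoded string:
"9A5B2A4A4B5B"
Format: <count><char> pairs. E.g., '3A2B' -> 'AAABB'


Expanding each <count><char> pair:
  9A -> 'AAAAAAAAA'
  5B -> 'BBBBB'
  2A -> 'AA'
  4A -> 'AAAA'
  4B -> 'BBBB'
  5B -> 'BBBBB'

Decoded = AAAAAAAAABBBBBAAAAAABBBBBBBBB


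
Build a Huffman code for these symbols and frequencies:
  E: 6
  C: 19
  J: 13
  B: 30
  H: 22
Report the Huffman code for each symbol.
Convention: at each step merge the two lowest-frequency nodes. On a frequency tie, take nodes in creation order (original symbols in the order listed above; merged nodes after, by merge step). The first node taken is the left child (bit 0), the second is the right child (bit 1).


Huffman tree construction:
Step 1: Merge E(6) + J(13) = 19
Step 2: Merge C(19) + (E+J)(19) = 38
Step 3: Merge H(22) + B(30) = 52
Step 4: Merge (C+(E+J))(38) + (H+B)(52) = 90
Read each symbol's code off the tree from the root (left child = 0, right child = 1).

Codes:
  E: 010 (length 3)
  C: 00 (length 2)
  J: 011 (length 3)
  B: 11 (length 2)
  H: 10 (length 2)
Average code length: 199/90 = 2.2111 bits/symbol


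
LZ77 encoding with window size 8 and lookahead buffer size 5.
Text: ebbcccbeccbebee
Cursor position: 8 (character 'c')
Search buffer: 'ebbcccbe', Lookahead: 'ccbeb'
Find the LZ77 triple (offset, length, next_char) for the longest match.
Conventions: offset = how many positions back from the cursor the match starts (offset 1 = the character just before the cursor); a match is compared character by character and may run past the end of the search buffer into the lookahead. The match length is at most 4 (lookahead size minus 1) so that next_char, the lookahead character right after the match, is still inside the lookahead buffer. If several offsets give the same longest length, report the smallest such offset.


Try each offset into the search buffer:
  offset=1 (pos 7, char 'e'): match length 0
  offset=2 (pos 6, char 'b'): match length 0
  offset=3 (pos 5, char 'c'): match length 1
  offset=4 (pos 4, char 'c'): match length 4
  offset=5 (pos 3, char 'c'): match length 2
  offset=6 (pos 2, char 'b'): match length 0
  offset=7 (pos 1, char 'b'): match length 0
  offset=8 (pos 0, char 'e'): match length 0
Longest match has length 4 at offset 4.
next_char = character at position 8 + 4 = 12 -> 'b'

Best match: offset=4, length=4 (matching 'ccbe' starting at position 4)
LZ77 triple: (4, 4, 'b')


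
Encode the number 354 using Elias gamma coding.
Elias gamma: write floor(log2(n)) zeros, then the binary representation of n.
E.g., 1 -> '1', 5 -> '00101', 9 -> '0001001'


num_bits = floor(log2(354)) + 1 = 9
leading_zeros = num_bits - 1 = 8
binary(354) = 101100010

Elias gamma(354) = '00000000' + '101100010' = 00000000101100010 (17 bits)
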